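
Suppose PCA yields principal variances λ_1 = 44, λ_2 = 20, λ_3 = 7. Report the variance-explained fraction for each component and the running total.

Step 1 — total variance = trace(Sigma) = Σ λ_i = 44 + 20 + 7 = 71.

Step 2 — fraction explained by component i = λ_i / Σ λ:
  PC1: 44/71 = 0.6197
  PC2: 20/71 = 0.2817
  PC3: 7/71 = 0.0986

Step 3 — cumulative fraction after k components = (λ_1 + ... + λ_k) / Σ λ:
  k = 1: 44/71 = 0.6197
  k = 2: (44 + 20)/71 = 64/71 = 0.9014
  k = 3: (44 + 20 + 7)/71 = 71/71 = 1

Summary (fraction, with percent):

explained: PC1 0.6197 (61.97%), PC2 0.2817 (28.17%), PC3 0.0986 (9.86%);  cumulative: 0.6197, 0.9014, 1


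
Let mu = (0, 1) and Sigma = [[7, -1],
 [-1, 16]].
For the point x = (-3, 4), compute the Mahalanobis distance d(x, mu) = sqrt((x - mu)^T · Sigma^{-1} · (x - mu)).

Step 1 — centre the observation: (x - mu) = (-3, 3).

Step 2 — invert Sigma. det(Sigma) = 7·16 - (-1)² = 111.
  Sigma^{-1} = (1/det) · [[d, -b], [-b, a]] = [[0.1441, 0.009],
 [0.009, 0.0631]].

Step 3 — form the quadratic (x - mu)^T · Sigma^{-1} · (x - mu):
  Sigma^{-1} · (x - mu) = (-0.4054, 0.1622).
  (x - mu)^T · [Sigma^{-1} · (x - mu)] = (-3)·(-0.4054) + (3)·(0.1622) = 1.7027.

Step 4 — take square root: d = √(1.7027) ≈ 1.3049.

d(x, mu) = √(1.7027) ≈ 1.3049


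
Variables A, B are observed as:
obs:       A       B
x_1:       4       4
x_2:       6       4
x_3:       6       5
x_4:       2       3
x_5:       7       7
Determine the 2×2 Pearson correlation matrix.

Step 1 — column means:
  mean(A) = (4 + 6 + 6 + 2 + 7) / 5 = 25/5 = 5
  mean(B) = (4 + 4 + 5 + 3 + 7) / 5 = 23/5 = 4.6

Step 2 — sample variances and covariances s[i,j] = (1/(n-1)) · Σ_k (x_{k,i} - mean_i) · (x_{k,j} - mean_j), with n-1 = 4:
  s[A,A] = ((-1)·(-1) + (1)·(1) + (1)·(1) + (-3)·(-3) + (2)·(2)) / 4 = 16/4 = 4
  s[A,B] = ((-1)·(-0.6) + (1)·(-0.6) + (1)·(0.4) + (-3)·(-1.6) + (2)·(2.4)) / 4 = 10/4 = 2.5
  s[B,B] = ((-0.6)·(-0.6) + (-0.6)·(-0.6) + (0.4)·(0.4) + (-1.6)·(-1.6) + (2.4)·(2.4)) / 4 = 9.2/4 = 2.3
  Sample standard deviations s_i = √(s[i,i]):
  s(A) = √(4) = 2
  s(B) = √(2.3) = 1.5166

Step 3 — r_{ij} = s_{ij} / (s_i · s_j):
  r[A,A] = 1 (diagonal).
  r[A,B] = 2.5 / (2 · 1.5166) = 2.5 / 3.0332 = 0.8242
  r[B,B] = 1 (diagonal).

R is symmetric with unit diagonal. Assembling:

R = [[1, 0.8242],
 [0.8242, 1]]


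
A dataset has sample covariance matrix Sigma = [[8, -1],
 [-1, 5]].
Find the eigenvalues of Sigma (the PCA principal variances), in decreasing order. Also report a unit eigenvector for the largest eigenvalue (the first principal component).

Step 1 — characteristic polynomial of 2×2 Sigma:
  det(Sigma - λI) = λ² - trace · λ + det = 0.
  trace = 8 + 5 = 13, det = 8·5 - (-1)² = 39.
Step 2 — discriminant:
  Δ = trace² - 4·det = 169 - 156 = 13.
Step 3 — eigenvalues:
  λ = (trace ± √Δ)/2 = (13 ± 3.6056)/2,
  λ_1 = 8.3028,  λ_2 = 4.6972.

Step 4 — unit eigenvector for λ_1: solve (Sigma - λ_1 I)v = 0. First row:
  (8 - 8.3028)·v_x + (-1)·v_y = 0, i.e. (-0.3028)·v_x + (-1)·v_y = 0,
  so v ∝ (b, λ_1 - a) = (-1, 0.3028); multiply by -1 so the first entry is positive: u = (1, -0.3028).
  ||u|| = √((1)² + (-0.3028)²) = √(1.0917) ≈ 1.0448,
  v_1 = u/||u|| ≈ (0.9571, -0.2898) (||v_1|| = 1).

λ_1 = 8.3028,  λ_2 = 4.6972;  v_1 ≈ (0.9571, -0.2898)


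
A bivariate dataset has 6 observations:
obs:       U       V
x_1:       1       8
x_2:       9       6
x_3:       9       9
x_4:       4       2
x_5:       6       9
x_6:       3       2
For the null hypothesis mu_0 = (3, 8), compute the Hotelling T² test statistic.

Step 1 — sample mean vector:
  mean(U) = (1 + 9 + 9 + 4 + 6 + 3) / 6 = 32/6 = 5.3333
  mean(V) = (8 + 6 + 9 + 2 + 9 + 2) / 6 = 36/6 = 6
  x̄ = (5.3333, 6),  deviation x̄ - mu_0 = (5.3333, 6) - (3, 8) = (2.3333, -2).

Step 2 — sample covariance matrix, S[i,j] = (1/(n-1)) · Σ_k (x_{k,i} - mean_i) · (x_{k,j} - mean_j), divisor n-1 = 5:
  S[U,U] = ((-4.3333)·(-4.3333) + (3.6667)·(3.6667) + (3.6667)·(3.6667) + (-1.3333)·(-1.3333) + (0.6667)·(0.6667) + (-2.3333)·(-2.3333)) / 5 = 53.3333/5 = 10.6667
  S[U,V] = ((-4.3333)·(2) + (3.6667)·(0) + (3.6667)·(3) + (-1.3333)·(-4) + (0.6667)·(3) + (-2.3333)·(-4)) / 5 = 19/5 = 3.8
  S[V,V] = ((2)·(2) + (0)·(0) + (3)·(3) + (-4)·(-4) + (3)·(3) + (-4)·(-4)) / 5 = 54/5 = 10.8
  S = [[10.6667, 3.8],
 [3.8, 10.8]].

Step 3 — invert S. det(S) = 10.6667·10.8 - (3.8)² = 100.76.
  S^{-1} = (1/det) · [[d, -b], [-b, a]] = [[0.1072, -0.0377],
 [-0.0377, 0.1059]].

Step 4 — quadratic form (x̄ - mu_0)^T · S^{-1} · (x̄ - mu_0):
  S^{-1} · (x̄ - mu_0) = (0.3255, -0.2997),
  (x̄ - mu_0)^T · [...] = (2.3333)·(0.3255) + (-2)·(-0.2997) = 1.359.

Step 5 — scale by n: T² = 6 · 1.359 = 8.154.

T² ≈ 8.154


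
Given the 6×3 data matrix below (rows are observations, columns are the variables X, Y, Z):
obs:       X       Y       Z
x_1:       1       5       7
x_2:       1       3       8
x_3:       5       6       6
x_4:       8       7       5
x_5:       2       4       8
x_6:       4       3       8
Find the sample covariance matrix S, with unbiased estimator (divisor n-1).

Step 1 — column means:
  mean(X) = (1 + 1 + 5 + 8 + 2 + 4) / 6 = 21/6 = 3.5
  mean(Y) = (5 + 3 + 6 + 7 + 4 + 3) / 6 = 28/6 = 4.6667
  mean(Z) = (7 + 8 + 6 + 5 + 8 + 8) / 6 = 42/6 = 7

Step 2 — sample covariance S[i,j] = (1/(n-1)) · Σ_k (x_{k,i} - mean_i) · (x_{k,j} - mean_j), with n-1 = 5.
  S[X,X] = ((-2.5)·(-2.5) + (-2.5)·(-2.5) + (1.5)·(1.5) + (4.5)·(4.5) + (-1.5)·(-1.5) + (0.5)·(0.5)) / 5 = 37.5/5 = 7.5
  S[X,Y] = ((-2.5)·(0.3333) + (-2.5)·(-1.6667) + (1.5)·(1.3333) + (4.5)·(2.3333) + (-1.5)·(-0.6667) + (0.5)·(-1.6667)) / 5 = 16/5 = 3.2
  S[X,Z] = ((-2.5)·(0) + (-2.5)·(1) + (1.5)·(-1) + (4.5)·(-2) + (-1.5)·(1) + (0.5)·(1)) / 5 = -14/5 = -2.8
  S[Y,Y] = ((0.3333)·(0.3333) + (-1.6667)·(-1.6667) + (1.3333)·(1.3333) + (2.3333)·(2.3333) + (-0.6667)·(-0.6667) + (-1.6667)·(-1.6667)) / 5 = 13.3333/5 = 2.6667
  S[Y,Z] = ((0.3333)·(0) + (-1.6667)·(1) + (1.3333)·(-1) + (2.3333)·(-2) + (-0.6667)·(1) + (-1.6667)·(1)) / 5 = -10/5 = -2
  S[Z,Z] = ((0)·(0) + (1)·(1) + (-1)·(-1) + (-2)·(-2) + (1)·(1) + (1)·(1)) / 5 = 8/5 = 1.6

S is symmetric (S[j,i] = S[i,j]). Assembling:

S = [[7.5, 3.2, -2.8],
 [3.2, 2.6667, -2],
 [-2.8, -2, 1.6]]


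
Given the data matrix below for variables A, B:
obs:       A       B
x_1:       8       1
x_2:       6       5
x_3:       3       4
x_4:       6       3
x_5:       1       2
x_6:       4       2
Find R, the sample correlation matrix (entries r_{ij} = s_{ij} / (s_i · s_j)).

Step 1 — column means:
  mean(A) = (8 + 6 + 3 + 6 + 1 + 4) / 6 = 28/6 = 4.6667
  mean(B) = (1 + 5 + 4 + 3 + 2 + 2) / 6 = 17/6 = 2.8333

Step 2 — sample variances and covariances s[i,j] = (1/(n-1)) · Σ_k (x_{k,i} - mean_i) · (x_{k,j} - mean_j), with n-1 = 5:
  s[A,A] = ((3.3333)·(3.3333) + (1.3333)·(1.3333) + (-1.6667)·(-1.6667) + (1.3333)·(1.3333) + (-3.6667)·(-3.6667) + (-0.6667)·(-0.6667)) / 5 = 31.3333/5 = 6.2667
  s[A,B] = ((3.3333)·(-1.8333) + (1.3333)·(2.1667) + (-1.6667)·(1.1667) + (1.3333)·(0.1667) + (-3.6667)·(-0.8333) + (-0.6667)·(-0.8333)) / 5 = -1.3333/5 = -0.2667
  s[B,B] = ((-1.8333)·(-1.8333) + (2.1667)·(2.1667) + (1.1667)·(1.1667) + (0.1667)·(0.1667) + (-0.8333)·(-0.8333) + (-0.8333)·(-0.8333)) / 5 = 10.8333/5 = 2.1667
  Sample standard deviations s_i = √(s[i,i]):
  s(A) = √(6.2667) = 2.5033
  s(B) = √(2.1667) = 1.472

Step 3 — r_{ij} = s_{ij} / (s_i · s_j):
  r[A,A] = 1 (diagonal).
  r[A,B] = -0.2667 / (2.5033 · 1.472) = -0.2667 / 3.6848 = -0.0724
  r[B,B] = 1 (diagonal).

R is symmetric with unit diagonal. Assembling:

R = [[1, -0.0724],
 [-0.0724, 1]]


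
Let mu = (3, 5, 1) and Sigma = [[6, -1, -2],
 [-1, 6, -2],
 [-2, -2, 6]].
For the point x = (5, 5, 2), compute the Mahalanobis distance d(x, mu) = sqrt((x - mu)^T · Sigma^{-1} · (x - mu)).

Step 1 — centre the observation: (x - mu) = (2, 0, 1).

Step 2 — invert Sigma (cofactor / det for 3×3, or solve directly):
  Sigma^{-1} = [[0.2078, 0.0649, 0.0909],
 [0.0649, 0.2078, 0.0909],
 [0.0909, 0.0909, 0.2273]].

Step 3 — form the quadratic (x - mu)^T · Sigma^{-1} · (x - mu):
  Sigma^{-1} · (x - mu) = (0.5065, 0.2208, 0.4091).
  (x - mu)^T · [Sigma^{-1} · (x - mu)] = (2)·(0.5065) + (0)·(0.2208) + (1)·(0.4091) = 1.4221.

Step 4 — take square root: d = √(1.4221) ≈ 1.1925.

d(x, mu) = √(1.4221) ≈ 1.1925


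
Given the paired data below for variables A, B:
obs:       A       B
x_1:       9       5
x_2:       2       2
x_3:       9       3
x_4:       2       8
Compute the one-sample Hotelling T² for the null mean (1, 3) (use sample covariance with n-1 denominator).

Step 1 — sample mean vector:
  mean(A) = (9 + 2 + 9 + 2) / 4 = 22/4 = 5.5
  mean(B) = (5 + 2 + 3 + 8) / 4 = 18/4 = 4.5
  x̄ = (5.5, 4.5),  deviation x̄ - mu_0 = (5.5, 4.5) - (1, 3) = (4.5, 1.5).

Step 2 — sample covariance matrix, S[i,j] = (1/(n-1)) · Σ_k (x_{k,i} - mean_i) · (x_{k,j} - mean_j), divisor n-1 = 3:
  S[A,A] = ((3.5)·(3.5) + (-3.5)·(-3.5) + (3.5)·(3.5) + (-3.5)·(-3.5)) / 3 = 49/3 = 16.3333
  S[A,B] = ((3.5)·(0.5) + (-3.5)·(-2.5) + (3.5)·(-1.5) + (-3.5)·(3.5)) / 3 = -7/3 = -2.3333
  S[B,B] = ((0.5)·(0.5) + (-2.5)·(-2.5) + (-1.5)·(-1.5) + (3.5)·(3.5)) / 3 = 21/3 = 7
  S = [[16.3333, -2.3333],
 [-2.3333, 7]].

Step 3 — invert S. det(S) = 16.3333·7 - (-2.3333)² = 108.8889.
  S^{-1} = (1/det) · [[d, -b], [-b, a]] = [[0.0643, 0.0214],
 [0.0214, 0.15]].

Step 4 — quadratic form (x̄ - mu_0)^T · S^{-1} · (x̄ - mu_0):
  S^{-1} · (x̄ - mu_0) = (0.3214, 0.3214),
  (x̄ - mu_0)^T · [...] = (4.5)·(0.3214) + (1.5)·(0.3214) = 1.9286.

Step 5 — scale by n: T² = 4 · 1.9286 = 7.7143.

T² ≈ 7.7143


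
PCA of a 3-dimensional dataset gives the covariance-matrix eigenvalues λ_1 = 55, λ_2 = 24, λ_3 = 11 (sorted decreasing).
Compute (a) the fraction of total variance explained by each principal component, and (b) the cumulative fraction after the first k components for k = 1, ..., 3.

Step 1 — total variance = trace(Sigma) = Σ λ_i = 55 + 24 + 11 = 90.

Step 2 — fraction explained by component i = λ_i / Σ λ:
  PC1: 55/90 = 0.6111
  PC2: 24/90 = 0.2667
  PC3: 11/90 = 0.1222

Step 3 — cumulative fraction after k components = (λ_1 + ... + λ_k) / Σ λ:
  k = 1: 55/90 = 0.6111
  k = 2: (55 + 24)/90 = 79/90 = 0.8778
  k = 3: (55 + 24 + 11)/90 = 90/90 = 1

Summary (fraction, with percent):

explained: PC1 0.6111 (61.11%), PC2 0.2667 (26.67%), PC3 0.1222 (12.22%);  cumulative: 0.6111, 0.8778, 1


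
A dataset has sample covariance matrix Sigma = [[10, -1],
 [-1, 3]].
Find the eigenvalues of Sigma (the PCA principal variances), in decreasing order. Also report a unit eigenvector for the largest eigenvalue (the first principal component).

Step 1 — characteristic polynomial of 2×2 Sigma:
  det(Sigma - λI) = λ² - trace · λ + det = 0.
  trace = 10 + 3 = 13, det = 10·3 - (-1)² = 29.
Step 2 — discriminant:
  Δ = trace² - 4·det = 169 - 116 = 53.
Step 3 — eigenvalues:
  λ = (trace ± √Δ)/2 = (13 ± 7.2801)/2,
  λ_1 = 10.1401,  λ_2 = 2.8599.

Step 4 — unit eigenvector for λ_1: solve (Sigma - λ_1 I)v = 0. First row:
  (10 - 10.1401)·v_x + (-1)·v_y = 0, i.e. (-0.1401)·v_x + (-1)·v_y = 0,
  so v ∝ (b, λ_1 - a) = (-1, 0.1401); multiply by -1 so the first entry is positive: u = (1, -0.1401).
  ||u|| = √((1)² + (-0.1401)²) = √(1.0196) ≈ 1.0098,
  v_1 = u/||u|| ≈ (0.9903, -0.1387) (||v_1|| = 1).

λ_1 = 10.1401,  λ_2 = 2.8599;  v_1 ≈ (0.9903, -0.1387)


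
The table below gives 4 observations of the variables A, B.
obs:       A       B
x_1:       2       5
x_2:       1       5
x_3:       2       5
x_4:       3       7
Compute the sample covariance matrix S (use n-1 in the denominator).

Step 1 — column means:
  mean(A) = (2 + 1 + 2 + 3) / 4 = 8/4 = 2
  mean(B) = (5 + 5 + 5 + 7) / 4 = 22/4 = 5.5

Step 2 — sample covariance S[i,j] = (1/(n-1)) · Σ_k (x_{k,i} - mean_i) · (x_{k,j} - mean_j), with n-1 = 3.
  S[A,A] = ((0)·(0) + (-1)·(-1) + (0)·(0) + (1)·(1)) / 3 = 2/3 = 0.6667
  S[A,B] = ((0)·(-0.5) + (-1)·(-0.5) + (0)·(-0.5) + (1)·(1.5)) / 3 = 2/3 = 0.6667
  S[B,B] = ((-0.5)·(-0.5) + (-0.5)·(-0.5) + (-0.5)·(-0.5) + (1.5)·(1.5)) / 3 = 3/3 = 1

S is symmetric (S[j,i] = S[i,j]). Assembling:

S = [[0.6667, 0.6667],
 [0.6667, 1]]


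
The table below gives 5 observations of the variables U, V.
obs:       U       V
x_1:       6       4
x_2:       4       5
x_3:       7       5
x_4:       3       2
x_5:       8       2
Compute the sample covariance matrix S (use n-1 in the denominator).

Step 1 — column means:
  mean(U) = (6 + 4 + 7 + 3 + 8) / 5 = 28/5 = 5.6
  mean(V) = (4 + 5 + 5 + 2 + 2) / 5 = 18/5 = 3.6

Step 2 — sample covariance S[i,j] = (1/(n-1)) · Σ_k (x_{k,i} - mean_i) · (x_{k,j} - mean_j), with n-1 = 4.
  S[U,U] = ((0.4)·(0.4) + (-1.6)·(-1.6) + (1.4)·(1.4) + (-2.6)·(-2.6) + (2.4)·(2.4)) / 4 = 17.2/4 = 4.3
  S[U,V] = ((0.4)·(0.4) + (-1.6)·(1.4) + (1.4)·(1.4) + (-2.6)·(-1.6) + (2.4)·(-1.6)) / 4 = 0.2/4 = 0.05
  S[V,V] = ((0.4)·(0.4) + (1.4)·(1.4) + (1.4)·(1.4) + (-1.6)·(-1.6) + (-1.6)·(-1.6)) / 4 = 9.2/4 = 2.3

S is symmetric (S[j,i] = S[i,j]). Assembling:

S = [[4.3, 0.05],
 [0.05, 2.3]]


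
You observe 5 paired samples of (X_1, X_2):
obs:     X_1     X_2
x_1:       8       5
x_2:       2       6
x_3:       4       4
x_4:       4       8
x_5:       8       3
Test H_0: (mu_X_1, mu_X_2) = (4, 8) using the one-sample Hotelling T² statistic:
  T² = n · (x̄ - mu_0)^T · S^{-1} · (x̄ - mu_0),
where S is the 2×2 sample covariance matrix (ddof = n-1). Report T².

Step 1 — sample mean vector:
  mean(X_1) = (8 + 2 + 4 + 4 + 8) / 5 = 26/5 = 5.2
  mean(X_2) = (5 + 6 + 4 + 8 + 3) / 5 = 26/5 = 5.2
  x̄ = (5.2, 5.2),  deviation x̄ - mu_0 = (5.2, 5.2) - (4, 8) = (1.2, -2.8).

Step 2 — sample covariance matrix, S[i,j] = (1/(n-1)) · Σ_k (x_{k,i} - mean_i) · (x_{k,j} - mean_j), divisor n-1 = 4:
  S[X_1,X_1] = ((2.8)·(2.8) + (-3.2)·(-3.2) + (-1.2)·(-1.2) + (-1.2)·(-1.2) + (2.8)·(2.8)) / 4 = 28.8/4 = 7.2
  S[X_1,X_2] = ((2.8)·(-0.2) + (-3.2)·(0.8) + (-1.2)·(-1.2) + (-1.2)·(2.8) + (2.8)·(-2.2)) / 4 = -11.2/4 = -2.8
  S[X_2,X_2] = ((-0.2)·(-0.2) + (0.8)·(0.8) + (-1.2)·(-1.2) + (2.8)·(2.8) + (-2.2)·(-2.2)) / 4 = 14.8/4 = 3.7
  S = [[7.2, -2.8],
 [-2.8, 3.7]].

Step 3 — invert S. det(S) = 7.2·3.7 - (-2.8)² = 18.8.
  S^{-1} = (1/det) · [[d, -b], [-b, a]] = [[0.1968, 0.1489],
 [0.1489, 0.383]].

Step 4 — quadratic form (x̄ - mu_0)^T · S^{-1} · (x̄ - mu_0):
  S^{-1} · (x̄ - mu_0) = (-0.1809, -0.8936),
  (x̄ - mu_0)^T · [...] = (1.2)·(-0.1809) + (-2.8)·(-0.8936) = 2.2851.

Step 5 — scale by n: T² = 5 · 2.2851 = 11.4255.

T² ≈ 11.4255


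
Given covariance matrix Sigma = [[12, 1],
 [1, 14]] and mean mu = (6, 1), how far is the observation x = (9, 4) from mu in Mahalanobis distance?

Step 1 — centre the observation: (x - mu) = (3, 3).

Step 2 — invert Sigma. det(Sigma) = 12·14 - (1)² = 167.
  Sigma^{-1} = (1/det) · [[d, -b], [-b, a]] = [[0.0838, -0.006],
 [-0.006, 0.0719]].

Step 3 — form the quadratic (x - mu)^T · Sigma^{-1} · (x - mu):
  Sigma^{-1} · (x - mu) = (0.2335, 0.1976).
  (x - mu)^T · [Sigma^{-1} · (x - mu)] = (3)·(0.2335) + (3)·(0.1976) = 1.2934.

Step 4 — take square root: d = √(1.2934) ≈ 1.1373.

d(x, mu) = √(1.2934) ≈ 1.1373


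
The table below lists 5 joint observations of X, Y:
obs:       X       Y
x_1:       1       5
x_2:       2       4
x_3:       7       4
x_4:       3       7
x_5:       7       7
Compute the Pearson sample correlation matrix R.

Step 1 — column means:
  mean(X) = (1 + 2 + 7 + 3 + 7) / 5 = 20/5 = 4
  mean(Y) = (5 + 4 + 4 + 7 + 7) / 5 = 27/5 = 5.4

Step 2 — sample variances and covariances s[i,j] = (1/(n-1)) · Σ_k (x_{k,i} - mean_i) · (x_{k,j} - mean_j), with n-1 = 4:
  s[X,X] = ((-3)·(-3) + (-2)·(-2) + (3)·(3) + (-1)·(-1) + (3)·(3)) / 4 = 32/4 = 8
  s[X,Y] = ((-3)·(-0.4) + (-2)·(-1.4) + (3)·(-1.4) + (-1)·(1.6) + (3)·(1.6)) / 4 = 3/4 = 0.75
  s[Y,Y] = ((-0.4)·(-0.4) + (-1.4)·(-1.4) + (-1.4)·(-1.4) + (1.6)·(1.6) + (1.6)·(1.6)) / 4 = 9.2/4 = 2.3
  Sample standard deviations s_i = √(s[i,i]):
  s(X) = √(8) = 2.8284
  s(Y) = √(2.3) = 1.5166

Step 3 — r_{ij} = s_{ij} / (s_i · s_j):
  r[X,X] = 1 (diagonal).
  r[X,Y] = 0.75 / (2.8284 · 1.5166) = 0.75 / 4.2895 = 0.1748
  r[Y,Y] = 1 (diagonal).

R is symmetric with unit diagonal. Assembling:

R = [[1, 0.1748],
 [0.1748, 1]]


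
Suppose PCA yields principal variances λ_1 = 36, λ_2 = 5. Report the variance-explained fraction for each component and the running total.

Step 1 — total variance = trace(Sigma) = Σ λ_i = 36 + 5 = 41.

Step 2 — fraction explained by component i = λ_i / Σ λ:
  PC1: 36/41 = 0.878
  PC2: 5/41 = 0.122

Step 3 — cumulative fraction after k components = (λ_1 + ... + λ_k) / Σ λ:
  k = 1: 36/41 = 0.878
  k = 2: (36 + 5)/41 = 41/41 = 1

Summary (fraction, with percent):

explained: PC1 0.878 (87.8%), PC2 0.122 (12.2%);  cumulative: 0.878, 1


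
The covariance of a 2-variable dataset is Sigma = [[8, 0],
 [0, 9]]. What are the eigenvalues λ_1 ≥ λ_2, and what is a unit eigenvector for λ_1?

Step 1 — characteristic polynomial of 2×2 Sigma:
  det(Sigma - λI) = λ² - trace · λ + det = 0.
  trace = 8 + 9 = 17, det = 8·9 - (0)² = 72.
Step 2 — discriminant:
  Δ = trace² - 4·det = 289 - 288 = 1.
Step 3 — eigenvalues:
  λ = (trace ± √Δ)/2 = (17 ± 1)/2,
  λ_1 = 9,  λ_2 = 8.

Step 4 — unit eigenvector for λ_1: Sigma is diagonal, so its eigenvectors are the coordinate axes. λ_1 = 9 is the diagonal entry on the second coordinate axis, hence
  v_1 = (0, 1) (||v_1|| = 1).

λ_1 = 9,  λ_2 = 8;  v_1 ≈ (0, 1)


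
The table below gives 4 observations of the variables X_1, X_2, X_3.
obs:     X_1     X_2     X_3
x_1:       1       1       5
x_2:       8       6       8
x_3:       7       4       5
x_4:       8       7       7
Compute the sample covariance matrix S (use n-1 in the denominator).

Step 1 — column means:
  mean(X_1) = (1 + 8 + 7 + 8) / 4 = 24/4 = 6
  mean(X_2) = (1 + 6 + 4 + 7) / 4 = 18/4 = 4.5
  mean(X_3) = (5 + 8 + 5 + 7) / 4 = 25/4 = 6.25

Step 2 — sample covariance S[i,j] = (1/(n-1)) · Σ_k (x_{k,i} - mean_i) · (x_{k,j} - mean_j), with n-1 = 3.
  S[X_1,X_1] = ((-5)·(-5) + (2)·(2) + (1)·(1) + (2)·(2)) / 3 = 34/3 = 11.3333
  S[X_1,X_2] = ((-5)·(-3.5) + (2)·(1.5) + (1)·(-0.5) + (2)·(2.5)) / 3 = 25/3 = 8.3333
  S[X_1,X_3] = ((-5)·(-1.25) + (2)·(1.75) + (1)·(-1.25) + (2)·(0.75)) / 3 = 10/3 = 3.3333
  S[X_2,X_2] = ((-3.5)·(-3.5) + (1.5)·(1.5) + (-0.5)·(-0.5) + (2.5)·(2.5)) / 3 = 21/3 = 7
  S[X_2,X_3] = ((-3.5)·(-1.25) + (1.5)·(1.75) + (-0.5)·(-1.25) + (2.5)·(0.75)) / 3 = 9.5/3 = 3.1667
  S[X_3,X_3] = ((-1.25)·(-1.25) + (1.75)·(1.75) + (-1.25)·(-1.25) + (0.75)·(0.75)) / 3 = 6.75/3 = 2.25

S is symmetric (S[j,i] = S[i,j]). Assembling:

S = [[11.3333, 8.3333, 3.3333],
 [8.3333, 7, 3.1667],
 [3.3333, 3.1667, 2.25]]


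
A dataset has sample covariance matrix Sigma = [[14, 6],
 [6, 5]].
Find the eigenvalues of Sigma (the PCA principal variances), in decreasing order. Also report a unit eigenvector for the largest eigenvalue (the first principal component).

Step 1 — characteristic polynomial of 2×2 Sigma:
  det(Sigma - λI) = λ² - trace · λ + det = 0.
  trace = 14 + 5 = 19, det = 14·5 - (6)² = 34.
Step 2 — discriminant:
  Δ = trace² - 4·det = 361 - 136 = 225.
Step 3 — eigenvalues:
  λ = (trace ± √Δ)/2 = (19 ± 15)/2,
  λ_1 = 17,  λ_2 = 2.

Step 4 — unit eigenvector for λ_1: solve (Sigma - λ_1 I)v = 0. First row:
  (14 - 17)·v_x + (6)·v_y = 0, i.e. (-3)·v_x + (6)·v_y = 0,
  so v ∝ (b, λ_1 - a) = (6, 3) = u.
  ||u|| = √((6)² + (3)²) = √(45) ≈ 6.7082,
  v_1 = u/||u|| ≈ (0.8944, 0.4472) (||v_1|| = 1).

λ_1 = 17,  λ_2 = 2;  v_1 ≈ (0.8944, 0.4472)


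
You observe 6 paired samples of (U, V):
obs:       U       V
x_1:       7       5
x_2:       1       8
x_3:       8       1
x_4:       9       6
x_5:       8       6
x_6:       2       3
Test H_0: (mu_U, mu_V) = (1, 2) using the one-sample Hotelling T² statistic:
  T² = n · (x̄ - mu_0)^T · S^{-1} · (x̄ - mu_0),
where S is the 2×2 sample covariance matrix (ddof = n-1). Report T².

Step 1 — sample mean vector:
  mean(U) = (7 + 1 + 8 + 9 + 8 + 2) / 6 = 35/6 = 5.8333
  mean(V) = (5 + 8 + 1 + 6 + 6 + 3) / 6 = 29/6 = 4.8333
  x̄ = (5.8333, 4.8333),  deviation x̄ - mu_0 = (5.8333, 4.8333) - (1, 2) = (4.8333, 2.8333).

Step 2 — sample covariance matrix, S[i,j] = (1/(n-1)) · Σ_k (x_{k,i} - mean_i) · (x_{k,j} - mean_j), divisor n-1 = 5:
  S[U,U] = ((1.1667)·(1.1667) + (-4.8333)·(-4.8333) + (2.1667)·(2.1667) + (3.1667)·(3.1667) + (2.1667)·(2.1667) + (-3.8333)·(-3.8333)) / 5 = 58.8333/5 = 11.7667
  S[U,V] = ((1.1667)·(0.1667) + (-4.8333)·(3.1667) + (2.1667)·(-3.8333) + (3.1667)·(1.1667) + (2.1667)·(1.1667) + (-3.8333)·(-1.8333)) / 5 = -10.1667/5 = -2.0333
  S[V,V] = ((0.1667)·(0.1667) + (3.1667)·(3.1667) + (-3.8333)·(-3.8333) + (1.1667)·(1.1667) + (1.1667)·(1.1667) + (-1.8333)·(-1.8333)) / 5 = 30.8333/5 = 6.1667
  S = [[11.7667, -2.0333],
 [-2.0333, 6.1667]].

Step 3 — invert S. det(S) = 11.7667·6.1667 - (-2.0333)² = 68.4267.
  S^{-1} = (1/det) · [[d, -b], [-b, a]] = [[0.0901, 0.0297],
 [0.0297, 0.172]].

Step 4 — quadratic form (x̄ - mu_0)^T · S^{-1} · (x̄ - mu_0):
  S^{-1} · (x̄ - mu_0) = (0.5198, 0.6308),
  (x̄ - mu_0)^T · [...] = (4.8333)·(0.5198) + (2.8333)·(0.6308) = 4.2997.

Step 5 — scale by n: T² = 6 · 4.2997 = 25.7979.

T² ≈ 25.7979


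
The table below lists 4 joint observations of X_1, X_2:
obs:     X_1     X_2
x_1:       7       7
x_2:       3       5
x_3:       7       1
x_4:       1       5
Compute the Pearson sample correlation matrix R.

Step 1 — column means:
  mean(X_1) = (7 + 3 + 7 + 1) / 4 = 18/4 = 4.5
  mean(X_2) = (7 + 5 + 1 + 5) / 4 = 18/4 = 4.5

Step 2 — sample variances and covariances s[i,j] = (1/(n-1)) · Σ_k (x_{k,i} - mean_i) · (x_{k,j} - mean_j), with n-1 = 3:
  s[X_1,X_1] = ((2.5)·(2.5) + (-1.5)·(-1.5) + (2.5)·(2.5) + (-3.5)·(-3.5)) / 3 = 27/3 = 9
  s[X_1,X_2] = ((2.5)·(2.5) + (-1.5)·(0.5) + (2.5)·(-3.5) + (-3.5)·(0.5)) / 3 = -5/3 = -1.6667
  s[X_2,X_2] = ((2.5)·(2.5) + (0.5)·(0.5) + (-3.5)·(-3.5) + (0.5)·(0.5)) / 3 = 19/3 = 6.3333
  Sample standard deviations s_i = √(s[i,i]):
  s(X_1) = √(9) = 3
  s(X_2) = √(6.3333) = 2.5166

Step 3 — r_{ij} = s_{ij} / (s_i · s_j):
  r[X_1,X_1] = 1 (diagonal).
  r[X_1,X_2] = -1.6667 / (3 · 2.5166) = -1.6667 / 7.5498 = -0.2208
  r[X_2,X_2] = 1 (diagonal).

R is symmetric with unit diagonal. Assembling:

R = [[1, -0.2208],
 [-0.2208, 1]]


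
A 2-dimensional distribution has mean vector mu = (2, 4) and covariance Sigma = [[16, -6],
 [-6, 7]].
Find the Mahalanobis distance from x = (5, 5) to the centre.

Step 1 — centre the observation: (x - mu) = (3, 1).

Step 2 — invert Sigma. det(Sigma) = 16·7 - (-6)² = 76.
  Sigma^{-1} = (1/det) · [[d, -b], [-b, a]] = [[0.0921, 0.0789],
 [0.0789, 0.2105]].

Step 3 — form the quadratic (x - mu)^T · Sigma^{-1} · (x - mu):
  Sigma^{-1} · (x - mu) = (0.3553, 0.4474).
  (x - mu)^T · [Sigma^{-1} · (x - mu)] = (3)·(0.3553) + (1)·(0.4474) = 1.5132.

Step 4 — take square root: d = √(1.5132) ≈ 1.2301.

d(x, mu) = √(1.5132) ≈ 1.2301


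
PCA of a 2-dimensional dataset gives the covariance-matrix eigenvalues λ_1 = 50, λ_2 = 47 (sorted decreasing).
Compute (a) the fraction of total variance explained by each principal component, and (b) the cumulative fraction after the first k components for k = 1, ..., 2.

Step 1 — total variance = trace(Sigma) = Σ λ_i = 50 + 47 = 97.

Step 2 — fraction explained by component i = λ_i / Σ λ:
  PC1: 50/97 = 0.5155
  PC2: 47/97 = 0.4845

Step 3 — cumulative fraction after k components = (λ_1 + ... + λ_k) / Σ λ:
  k = 1: 50/97 = 0.5155
  k = 2: (50 + 47)/97 = 97/97 = 1

Summary (fraction, with percent):

explained: PC1 0.5155 (51.55%), PC2 0.4845 (48.45%);  cumulative: 0.5155, 1


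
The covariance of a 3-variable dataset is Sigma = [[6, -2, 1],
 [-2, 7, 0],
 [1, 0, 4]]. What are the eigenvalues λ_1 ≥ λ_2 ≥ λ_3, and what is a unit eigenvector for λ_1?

Step 1 — characteristic polynomial p(λ) = det(λI - Sigma) = λ³ - tr·λ² + c_1·λ - det, where tr = trace, c_1 = sum of the principal 2×2 minors, det = det(Sigma):
  tr = 6 + 7 + 4 = 17,
  c_1 = (6·7 - (-2)²) + (6·4 - (1)²) + (7·4 - (0)²) = 38 + 23 + 28 = 89,
  det = 6·(7·4 - (0)²) - (-2)·((-2)·4 - (0)·(1)) + (1)·((-2)·(0) - 7·(1)) = 6·(28) - (-2)·(-8) + (1)·(-7) = 145.
  So p(λ) = λ³ - 17λ² + 89λ - 145.
Step 2 — look for an integer root (rational root theorem: any rational root is an integer divisor of 145). Testing λ = 5:
  p(5) = 125 - 425 + 445 - 145 = 0  ✓
  Dividing out (λ - 5): p(λ) = (λ - 5)(λ² - 12λ + 29).
Step 3 — remaining eigenvalues from the quadratic λ² - 12λ + 29 = 0:
  Δ = 12² - 4·29 = 144 - 116 = 28,  λ = (12 ± √28)/2 = (12 ± 5.2915)/2 ≈ 8.6458 or 3.3542.
  Sorted: λ_1 = 8.6458,  λ_2 = 5,  λ_3 = 3.3542  (check: sum = 17 = tr ✓).

Step 4 — unit eigenvector for λ_1 ≈ 8.6458: v spans the null space of (Sigma - λ_1 I), whose rows are
  r_1 = (-2.6458, -2, 1),  r_2 = (-2, -1.6458, 0),  r_3 = (1, 0, -4.6458).
  v is orthogonal to every row, so take v ∝ r_1 × r_2 = ((-2)·(0) - (1)·(-1.6458), (1)·(-2) - (-2.6458)·(0), (-2.6458)·(-1.6458) - (-2)·(-2)) ≈ (1.6458, -2, 0.3542).
  Let u = (1.6458, -2, 0.3542).
  ||u|| = √((1.6458)² + (-2)² + (0.3542)²) = √(6.834) ≈ 2.6142,  v_1 = u/||u|| ≈ (0.6295, -0.7651, 0.1355) (||v_1|| = 1).

λ_1 = 8.6458,  λ_2 = 5,  λ_3 = 3.3542;  v_1 ≈ (0.6295, -0.7651, 0.1355)


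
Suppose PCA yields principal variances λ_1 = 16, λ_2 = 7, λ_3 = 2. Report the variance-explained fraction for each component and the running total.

Step 1 — total variance = trace(Sigma) = Σ λ_i = 16 + 7 + 2 = 25.

Step 2 — fraction explained by component i = λ_i / Σ λ:
  PC1: 16/25 = 0.64
  PC2: 7/25 = 0.28
  PC3: 2/25 = 0.08

Step 3 — cumulative fraction after k components = (λ_1 + ... + λ_k) / Σ λ:
  k = 1: 16/25 = 0.64
  k = 2: (16 + 7)/25 = 23/25 = 0.92
  k = 3: (16 + 7 + 2)/25 = 25/25 = 1

Summary (fraction, with percent):

explained: PC1 0.64 (64%), PC2 0.28 (28%), PC3 0.08 (8%);  cumulative: 0.64, 0.92, 1


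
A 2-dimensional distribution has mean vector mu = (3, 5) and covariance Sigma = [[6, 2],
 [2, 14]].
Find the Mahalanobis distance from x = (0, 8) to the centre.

Step 1 — centre the observation: (x - mu) = (-3, 3).

Step 2 — invert Sigma. det(Sigma) = 6·14 - (2)² = 80.
  Sigma^{-1} = (1/det) · [[d, -b], [-b, a]] = [[0.175, -0.025],
 [-0.025, 0.075]].

Step 3 — form the quadratic (x - mu)^T · Sigma^{-1} · (x - mu):
  Sigma^{-1} · (x - mu) = (-0.6, 0.3).
  (x - mu)^T · [Sigma^{-1} · (x - mu)] = (-3)·(-0.6) + (3)·(0.3) = 2.7.

Step 4 — take square root: d = √(2.7) ≈ 1.6432.

d(x, mu) = √(2.7) ≈ 1.6432


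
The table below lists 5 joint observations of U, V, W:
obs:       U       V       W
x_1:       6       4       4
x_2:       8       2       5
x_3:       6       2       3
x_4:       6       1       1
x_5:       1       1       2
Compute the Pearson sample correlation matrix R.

Step 1 — column means:
  mean(U) = (6 + 8 + 6 + 6 + 1) / 5 = 27/5 = 5.4
  mean(V) = (4 + 2 + 2 + 1 + 1) / 5 = 10/5 = 2
  mean(W) = (4 + 5 + 3 + 1 + 2) / 5 = 15/5 = 3

Step 2 — sample variances and covariances s[i,j] = (1/(n-1)) · Σ_k (x_{k,i} - mean_i) · (x_{k,j} - mean_j), with n-1 = 4:
  s[U,U] = ((0.6)·(0.6) + (2.6)·(2.6) + (0.6)·(0.6) + (0.6)·(0.6) + (-4.4)·(-4.4)) / 4 = 27.2/4 = 6.8
  s[U,V] = ((0.6)·(2) + (2.6)·(0) + (0.6)·(0) + (0.6)·(-1) + (-4.4)·(-1)) / 4 = 5/4 = 1.25
  s[U,W] = ((0.6)·(1) + (2.6)·(2) + (0.6)·(0) + (0.6)·(-2) + (-4.4)·(-1)) / 4 = 9/4 = 2.25
  s[V,V] = ((2)·(2) + (0)·(0) + (0)·(0) + (-1)·(-1) + (-1)·(-1)) / 4 = 6/4 = 1.5
  s[V,W] = ((2)·(1) + (0)·(2) + (0)·(0) + (-1)·(-2) + (-1)·(-1)) / 4 = 5/4 = 1.25
  s[W,W] = ((1)·(1) + (2)·(2) + (0)·(0) + (-2)·(-2) + (-1)·(-1)) / 4 = 10/4 = 2.5
  Sample standard deviations s_i = √(s[i,i]):
  s(U) = √(6.8) = 2.6077
  s(V) = √(1.5) = 1.2247
  s(W) = √(2.5) = 1.5811

Step 3 — r_{ij} = s_{ij} / (s_i · s_j):
  r[U,U] = 1 (diagonal).
  r[U,V] = 1.25 / (2.6077 · 1.2247) = 1.25 / 3.1937 = 0.3914
  r[U,W] = 2.25 / (2.6077 · 1.5811) = 2.25 / 4.1231 = 0.5457
  r[V,V] = 1 (diagonal).
  r[V,W] = 1.25 / (1.2247 · 1.5811) = 1.25 / 1.9365 = 0.6455
  r[W,W] = 1 (diagonal).

R is symmetric with unit diagonal. Assembling:

R = [[1, 0.3914, 0.5457],
 [0.3914, 1, 0.6455],
 [0.5457, 0.6455, 1]]


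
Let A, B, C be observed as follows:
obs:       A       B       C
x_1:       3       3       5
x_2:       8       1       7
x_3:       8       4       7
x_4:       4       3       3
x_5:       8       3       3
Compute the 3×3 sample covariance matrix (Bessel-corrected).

Step 1 — column means:
  mean(A) = (3 + 8 + 8 + 4 + 8) / 5 = 31/5 = 6.2
  mean(B) = (3 + 1 + 4 + 3 + 3) / 5 = 14/5 = 2.8
  mean(C) = (5 + 7 + 7 + 3 + 3) / 5 = 25/5 = 5

Step 2 — sample covariance S[i,j] = (1/(n-1)) · Σ_k (x_{k,i} - mean_i) · (x_{k,j} - mean_j), with n-1 = 4.
  S[A,A] = ((-3.2)·(-3.2) + (1.8)·(1.8) + (1.8)·(1.8) + (-2.2)·(-2.2) + (1.8)·(1.8)) / 4 = 24.8/4 = 6.2
  S[A,B] = ((-3.2)·(0.2) + (1.8)·(-1.8) + (1.8)·(1.2) + (-2.2)·(0.2) + (1.8)·(0.2)) / 4 = -1.8/4 = -0.45
  S[A,C] = ((-3.2)·(0) + (1.8)·(2) + (1.8)·(2) + (-2.2)·(-2) + (1.8)·(-2)) / 4 = 8/4 = 2
  S[B,B] = ((0.2)·(0.2) + (-1.8)·(-1.8) + (1.2)·(1.2) + (0.2)·(0.2) + (0.2)·(0.2)) / 4 = 4.8/4 = 1.2
  S[B,C] = ((0.2)·(0) + (-1.8)·(2) + (1.2)·(2) + (0.2)·(-2) + (0.2)·(-2)) / 4 = -2/4 = -0.5
  S[C,C] = ((0)·(0) + (2)·(2) + (2)·(2) + (-2)·(-2) + (-2)·(-2)) / 4 = 16/4 = 4

S is symmetric (S[j,i] = S[i,j]). Assembling:

S = [[6.2, -0.45, 2],
 [-0.45, 1.2, -0.5],
 [2, -0.5, 4]]


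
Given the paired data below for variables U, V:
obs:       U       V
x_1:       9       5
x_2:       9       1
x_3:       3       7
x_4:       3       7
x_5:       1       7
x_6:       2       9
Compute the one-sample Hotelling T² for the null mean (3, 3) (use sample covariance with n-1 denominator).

Step 1 — sample mean vector:
  mean(U) = (9 + 9 + 3 + 3 + 1 + 2) / 6 = 27/6 = 4.5
  mean(V) = (5 + 1 + 7 + 7 + 7 + 9) / 6 = 36/6 = 6
  x̄ = (4.5, 6),  deviation x̄ - mu_0 = (4.5, 6) - (3, 3) = (1.5, 3).

Step 2 — sample covariance matrix, S[i,j] = (1/(n-1)) · Σ_k (x_{k,i} - mean_i) · (x_{k,j} - mean_j), divisor n-1 = 5:
  S[U,U] = ((4.5)·(4.5) + (4.5)·(4.5) + (-1.5)·(-1.5) + (-1.5)·(-1.5) + (-3.5)·(-3.5) + (-2.5)·(-2.5)) / 5 = 63.5/5 = 12.7
  S[U,V] = ((4.5)·(-1) + (4.5)·(-5) + (-1.5)·(1) + (-1.5)·(1) + (-3.5)·(1) + (-2.5)·(3)) / 5 = -41/5 = -8.2
  S[V,V] = ((-1)·(-1) + (-5)·(-5) + (1)·(1) + (1)·(1) + (1)·(1) + (3)·(3)) / 5 = 38/5 = 7.6
  S = [[12.7, -8.2],
 [-8.2, 7.6]].

Step 3 — invert S. det(S) = 12.7·7.6 - (-8.2)² = 29.28.
  S^{-1} = (1/det) · [[d, -b], [-b, a]] = [[0.2596, 0.2801],
 [0.2801, 0.4337]].

Step 4 — quadratic form (x̄ - mu_0)^T · S^{-1} · (x̄ - mu_0):
  S^{-1} · (x̄ - mu_0) = (1.2295, 1.7213),
  (x̄ - mu_0)^T · [...] = (1.5)·(1.2295) + (3)·(1.7213) = 7.0082.

Step 5 — scale by n: T² = 6 · 7.0082 = 42.0492.

T² ≈ 42.0492


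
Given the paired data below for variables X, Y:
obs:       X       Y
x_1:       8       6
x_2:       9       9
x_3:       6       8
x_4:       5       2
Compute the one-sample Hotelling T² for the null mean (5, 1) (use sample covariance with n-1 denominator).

Step 1 — sample mean vector:
  mean(X) = (8 + 9 + 6 + 5) / 4 = 28/4 = 7
  mean(Y) = (6 + 9 + 8 + 2) / 4 = 25/4 = 6.25
  x̄ = (7, 6.25),  deviation x̄ - mu_0 = (7, 6.25) - (5, 1) = (2, 5.25).

Step 2 — sample covariance matrix, S[i,j] = (1/(n-1)) · Σ_k (x_{k,i} - mean_i) · (x_{k,j} - mean_j), divisor n-1 = 3:
  S[X,X] = ((1)·(1) + (2)·(2) + (-1)·(-1) + (-2)·(-2)) / 3 = 10/3 = 3.3333
  S[X,Y] = ((1)·(-0.25) + (2)·(2.75) + (-1)·(1.75) + (-2)·(-4.25)) / 3 = 12/3 = 4
  S[Y,Y] = ((-0.25)·(-0.25) + (2.75)·(2.75) + (1.75)·(1.75) + (-4.25)·(-4.25)) / 3 = 28.75/3 = 9.5833
  S = [[3.3333, 4],
 [4, 9.5833]].

Step 3 — invert S. det(S) = 3.3333·9.5833 - (4)² = 15.9444.
  S^{-1} = (1/det) · [[d, -b], [-b, a]] = [[0.601, -0.2509],
 [-0.2509, 0.2091]].

Step 4 — quadratic form (x̄ - mu_0)^T · S^{-1} · (x̄ - mu_0):
  S^{-1} · (x̄ - mu_0) = (-0.115, 0.5958),
  (x̄ - mu_0)^T · [...] = (2)·(-0.115) + (5.25)·(0.5958) = 2.8981.

Step 5 — scale by n: T² = 4 · 2.8981 = 11.5923.

T² ≈ 11.5923


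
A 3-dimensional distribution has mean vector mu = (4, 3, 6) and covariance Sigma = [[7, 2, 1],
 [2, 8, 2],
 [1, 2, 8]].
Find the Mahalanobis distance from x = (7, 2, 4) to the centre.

Step 1 — centre the observation: (x - mu) = (3, -1, -2).

Step 2 — invert Sigma (cofactor / det for 3×3, or solve directly):
  Sigma^{-1} = [[0.1546, -0.0361, -0.0103],
 [-0.0361, 0.1418, -0.0309],
 [-0.0103, -0.0309, 0.134]].

Step 3 — form the quadratic (x - mu)^T · Sigma^{-1} · (x - mu):
  Sigma^{-1} · (x - mu) = (0.5206, -0.1881, -0.268).
  (x - mu)^T · [Sigma^{-1} · (x - mu)] = (3)·(0.5206) + (-1)·(-0.1881) + (-2)·(-0.268) = 2.2861.

Step 4 — take square root: d = √(2.2861) ≈ 1.512.

d(x, mu) = √(2.2861) ≈ 1.512


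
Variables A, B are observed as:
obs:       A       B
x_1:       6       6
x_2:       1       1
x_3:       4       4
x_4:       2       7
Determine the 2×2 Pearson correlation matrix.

Step 1 — column means:
  mean(A) = (6 + 1 + 4 + 2) / 4 = 13/4 = 3.25
  mean(B) = (6 + 1 + 4 + 7) / 4 = 18/4 = 4.5

Step 2 — sample variances and covariances s[i,j] = (1/(n-1)) · Σ_k (x_{k,i} - mean_i) · (x_{k,j} - mean_j), with n-1 = 3:
  s[A,A] = ((2.75)·(2.75) + (-2.25)·(-2.25) + (0.75)·(0.75) + (-1.25)·(-1.25)) / 3 = 14.75/3 = 4.9167
  s[A,B] = ((2.75)·(1.5) + (-2.25)·(-3.5) + (0.75)·(-0.5) + (-1.25)·(2.5)) / 3 = 8.5/3 = 2.8333
  s[B,B] = ((1.5)·(1.5) + (-3.5)·(-3.5) + (-0.5)·(-0.5) + (2.5)·(2.5)) / 3 = 21/3 = 7
  Sample standard deviations s_i = √(s[i,i]):
  s(A) = √(4.9167) = 2.2174
  s(B) = √(7) = 2.6458

Step 3 — r_{ij} = s_{ij} / (s_i · s_j):
  r[A,A] = 1 (diagonal).
  r[A,B] = 2.8333 / (2.2174 · 2.6458) = 2.8333 / 5.8666 = 0.483
  r[B,B] = 1 (diagonal).

R is symmetric with unit diagonal. Assembling:

R = [[1, 0.483],
 [0.483, 1]]


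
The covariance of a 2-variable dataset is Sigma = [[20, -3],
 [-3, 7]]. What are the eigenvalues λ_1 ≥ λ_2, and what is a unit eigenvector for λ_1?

Step 1 — characteristic polynomial of 2×2 Sigma:
  det(Sigma - λI) = λ² - trace · λ + det = 0.
  trace = 20 + 7 = 27, det = 20·7 - (-3)² = 131.
Step 2 — discriminant:
  Δ = trace² - 4·det = 729 - 524 = 205.
Step 3 — eigenvalues:
  λ = (trace ± √Δ)/2 = (27 ± 14.3178)/2,
  λ_1 = 20.6589,  λ_2 = 6.3411.

Step 4 — unit eigenvector for λ_1: solve (Sigma - λ_1 I)v = 0. First row:
  (20 - 20.6589)·v_x + (-3)·v_y = 0, i.e. (-0.6589)·v_x + (-3)·v_y = 0,
  so v ∝ (b, λ_1 - a) = (-3, 0.6589); multiply by -1 so the first entry is positive: u = (3, -0.6589).
  ||u|| = √((3)² + (-0.6589)²) = √(9.4342) ≈ 3.0715,
  v_1 = u/||u|| ≈ (0.9767, -0.2145) (||v_1|| = 1).

λ_1 = 20.6589,  λ_2 = 6.3411;  v_1 ≈ (0.9767, -0.2145)


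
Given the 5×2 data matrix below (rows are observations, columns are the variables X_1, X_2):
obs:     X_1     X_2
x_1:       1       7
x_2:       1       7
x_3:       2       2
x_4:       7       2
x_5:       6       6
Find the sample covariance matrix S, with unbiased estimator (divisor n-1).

Step 1 — column means:
  mean(X_1) = (1 + 1 + 2 + 7 + 6) / 5 = 17/5 = 3.4
  mean(X_2) = (7 + 7 + 2 + 2 + 6) / 5 = 24/5 = 4.8

Step 2 — sample covariance S[i,j] = (1/(n-1)) · Σ_k (x_{k,i} - mean_i) · (x_{k,j} - mean_j), with n-1 = 4.
  S[X_1,X_1] = ((-2.4)·(-2.4) + (-2.4)·(-2.4) + (-1.4)·(-1.4) + (3.6)·(3.6) + (2.6)·(2.6)) / 4 = 33.2/4 = 8.3
  S[X_1,X_2] = ((-2.4)·(2.2) + (-2.4)·(2.2) + (-1.4)·(-2.8) + (3.6)·(-2.8) + (2.6)·(1.2)) / 4 = -13.6/4 = -3.4
  S[X_2,X_2] = ((2.2)·(2.2) + (2.2)·(2.2) + (-2.8)·(-2.8) + (-2.8)·(-2.8) + (1.2)·(1.2)) / 4 = 26.8/4 = 6.7

S is symmetric (S[j,i] = S[i,j]). Assembling:

S = [[8.3, -3.4],
 [-3.4, 6.7]]


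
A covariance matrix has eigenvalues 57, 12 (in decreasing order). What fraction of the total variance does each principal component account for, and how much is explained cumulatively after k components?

Step 1 — total variance = trace(Sigma) = Σ λ_i = 57 + 12 = 69.

Step 2 — fraction explained by component i = λ_i / Σ λ:
  PC1: 57/69 = 0.8261
  PC2: 12/69 = 0.1739

Step 3 — cumulative fraction after k components = (λ_1 + ... + λ_k) / Σ λ:
  k = 1: 57/69 = 0.8261
  k = 2: (57 + 12)/69 = 69/69 = 1

Summary (fraction, with percent):

explained: PC1 0.8261 (82.61%), PC2 0.1739 (17.39%);  cumulative: 0.8261, 1


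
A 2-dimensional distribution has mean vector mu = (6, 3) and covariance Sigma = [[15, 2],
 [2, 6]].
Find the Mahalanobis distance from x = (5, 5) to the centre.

Step 1 — centre the observation: (x - mu) = (-1, 2).

Step 2 — invert Sigma. det(Sigma) = 15·6 - (2)² = 86.
  Sigma^{-1} = (1/det) · [[d, -b], [-b, a]] = [[0.0698, -0.0233],
 [-0.0233, 0.1744]].

Step 3 — form the quadratic (x - mu)^T · Sigma^{-1} · (x - mu):
  Sigma^{-1} · (x - mu) = (-0.1163, 0.3721).
  (x - mu)^T · [Sigma^{-1} · (x - mu)] = (-1)·(-0.1163) + (2)·(0.3721) = 0.8605.

Step 4 — take square root: d = √(0.8605) ≈ 0.9276.

d(x, mu) = √(0.8605) ≈ 0.9276


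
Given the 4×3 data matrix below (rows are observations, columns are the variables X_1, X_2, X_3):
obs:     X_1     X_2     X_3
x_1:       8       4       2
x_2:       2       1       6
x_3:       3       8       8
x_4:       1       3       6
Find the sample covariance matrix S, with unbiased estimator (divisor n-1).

Step 1 — column means:
  mean(X_1) = (8 + 2 + 3 + 1) / 4 = 14/4 = 3.5
  mean(X_2) = (4 + 1 + 8 + 3) / 4 = 16/4 = 4
  mean(X_3) = (2 + 6 + 8 + 6) / 4 = 22/4 = 5.5

Step 2 — sample covariance S[i,j] = (1/(n-1)) · Σ_k (x_{k,i} - mean_i) · (x_{k,j} - mean_j), with n-1 = 3.
  S[X_1,X_1] = ((4.5)·(4.5) + (-1.5)·(-1.5) + (-0.5)·(-0.5) + (-2.5)·(-2.5)) / 3 = 29/3 = 9.6667
  S[X_1,X_2] = ((4.5)·(0) + (-1.5)·(-3) + (-0.5)·(4) + (-2.5)·(-1)) / 3 = 5/3 = 1.6667
  S[X_1,X_3] = ((4.5)·(-3.5) + (-1.5)·(0.5) + (-0.5)·(2.5) + (-2.5)·(0.5)) / 3 = -19/3 = -6.3333
  S[X_2,X_2] = ((0)·(0) + (-3)·(-3) + (4)·(4) + (-1)·(-1)) / 3 = 26/3 = 8.6667
  S[X_2,X_3] = ((0)·(-3.5) + (-3)·(0.5) + (4)·(2.5) + (-1)·(0.5)) / 3 = 8/3 = 2.6667
  S[X_3,X_3] = ((-3.5)·(-3.5) + (0.5)·(0.5) + (2.5)·(2.5) + (0.5)·(0.5)) / 3 = 19/3 = 6.3333

S is symmetric (S[j,i] = S[i,j]). Assembling:

S = [[9.6667, 1.6667, -6.3333],
 [1.6667, 8.6667, 2.6667],
 [-6.3333, 2.6667, 6.3333]]


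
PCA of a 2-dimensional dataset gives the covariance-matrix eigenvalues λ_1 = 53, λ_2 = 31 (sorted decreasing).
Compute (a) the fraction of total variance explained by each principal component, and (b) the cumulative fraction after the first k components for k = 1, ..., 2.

Step 1 — total variance = trace(Sigma) = Σ λ_i = 53 + 31 = 84.

Step 2 — fraction explained by component i = λ_i / Σ λ:
  PC1: 53/84 = 0.631
  PC2: 31/84 = 0.369

Step 3 — cumulative fraction after k components = (λ_1 + ... + λ_k) / Σ λ:
  k = 1: 53/84 = 0.631
  k = 2: (53 + 31)/84 = 84/84 = 1

Summary (fraction, with percent):

explained: PC1 0.631 (63.1%), PC2 0.369 (36.9%);  cumulative: 0.631, 1


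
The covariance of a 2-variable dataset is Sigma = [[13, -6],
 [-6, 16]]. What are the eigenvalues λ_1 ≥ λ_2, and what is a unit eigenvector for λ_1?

Step 1 — characteristic polynomial of 2×2 Sigma:
  det(Sigma - λI) = λ² - trace · λ + det = 0.
  trace = 13 + 16 = 29, det = 13·16 - (-6)² = 172.
Step 2 — discriminant:
  Δ = trace² - 4·det = 841 - 688 = 153.
Step 3 — eigenvalues:
  λ = (trace ± √Δ)/2 = (29 ± 12.3693)/2,
  λ_1 = 20.6847,  λ_2 = 8.3153.

Step 4 — unit eigenvector for λ_1: solve (Sigma - λ_1 I)v = 0. First row:
  (13 - 20.6847)·v_x + (-6)·v_y = 0, i.e. (-7.6847)·v_x + (-6)·v_y = 0,
  so v ∝ (b, λ_1 - a) = (-6, 7.6847); multiply by -1 so the first entry is positive: u = (6, -7.6847).
  ||u|| = √((6)² + (-7.6847)²) = √(95.054) ≈ 9.7496,
  v_1 = u/||u|| ≈ (0.6154, -0.7882) (||v_1|| = 1).

λ_1 = 20.6847,  λ_2 = 8.3153;  v_1 ≈ (0.6154, -0.7882)
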